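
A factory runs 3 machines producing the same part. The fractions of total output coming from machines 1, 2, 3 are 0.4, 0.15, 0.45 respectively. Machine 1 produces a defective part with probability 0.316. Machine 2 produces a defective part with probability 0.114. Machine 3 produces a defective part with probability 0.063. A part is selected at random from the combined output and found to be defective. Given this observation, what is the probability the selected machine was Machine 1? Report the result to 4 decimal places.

P(defective|M1) = 0.316; P(defective|M2) = 0.114; P(defective|M3) = 0.063.
Prior × likelihood for each source: 0.4·0.316=0.1264, 0.15·0.114=0.01710, 0.45·0.063=0.02835. Summing gives P(defective) = 0.17185.
P(Machine 1 | defective) = 0.1264 / 0.17185 = 0.7355.

Posterior probability ≈ 0.7355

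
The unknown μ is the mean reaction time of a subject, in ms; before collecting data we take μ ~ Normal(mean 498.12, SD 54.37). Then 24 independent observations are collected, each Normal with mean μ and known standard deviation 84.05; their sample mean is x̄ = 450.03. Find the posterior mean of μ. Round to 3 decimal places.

Prior precision 1/τ₀² = 1/54.37² = 0.00033828; data precision n/σ² = 24/84.05² = 0.00339731.
Posterior precision = 0.00033828 + 0.00339731 = 0.00373560.
Posterior mean = (0.00033828·498.12 + 0.00339731·450.03) / 0.00373560 = 454.385.

Posterior mean ≈ 454.385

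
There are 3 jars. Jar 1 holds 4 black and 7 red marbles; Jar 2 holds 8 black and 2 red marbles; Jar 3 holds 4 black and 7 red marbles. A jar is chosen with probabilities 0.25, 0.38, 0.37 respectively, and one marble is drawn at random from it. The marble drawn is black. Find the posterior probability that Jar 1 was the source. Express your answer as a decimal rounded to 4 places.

Tabulate prior·likelihood by source: [1] prior 0.25, lik 0.3636, product 0.09091; [2] prior 0.38, lik 0.8, product 0.3040; [3] prior 0.37, lik 0.3636, product 0.1345.
Normalizing constant = 0.52945; the posterior for Jar 1 is its product over the sum, 0.09091/0.52945 = 0.1717.

Posterior probability ≈ 0.1717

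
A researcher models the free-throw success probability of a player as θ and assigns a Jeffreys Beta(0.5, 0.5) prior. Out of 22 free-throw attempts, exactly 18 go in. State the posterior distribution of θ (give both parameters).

Observing 18 successes and 4 failures updates Beta(0.5, 0.5) by adding the success and failure counts to the two shape parameters: α = 0.5+18 = 18.5, β = 0.5+4 = 4.5.

Posterior: Beta(18.5, 4.5)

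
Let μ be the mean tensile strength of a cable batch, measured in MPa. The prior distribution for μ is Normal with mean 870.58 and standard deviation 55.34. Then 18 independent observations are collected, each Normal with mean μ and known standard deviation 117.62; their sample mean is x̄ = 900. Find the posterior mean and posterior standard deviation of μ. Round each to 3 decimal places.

Posterior mean ≈ 894.098; posterior SD ≈ 24.787

Prior precision 1/τ₀² = 1/55.34² = 0.00032653; data precision n/σ² = 18/117.62² = 0.00130110.
Posterior precision = 0.00032653 + 0.00130110 = 0.00162763, giving posterior SD = 1/√0.00162763 = 24.787.
Posterior mean = (0.00032653·870.58 + 0.00130110·900) / 0.00162763 = 894.098.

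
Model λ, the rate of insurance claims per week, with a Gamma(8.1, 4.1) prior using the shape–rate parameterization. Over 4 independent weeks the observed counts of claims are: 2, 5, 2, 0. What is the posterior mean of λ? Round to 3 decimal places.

Posterior mean ≈ 2.111

Total count ∑xᵢ = 9 over n = 4 weeks.
Gamma is conjugate to the Poisson likelihood: posterior is Gamma(shape = 8.1+9 = 17.1, rate = 4.1+4 = 8.1).
E[λ | data] = 17.1/8.1 = 2.111.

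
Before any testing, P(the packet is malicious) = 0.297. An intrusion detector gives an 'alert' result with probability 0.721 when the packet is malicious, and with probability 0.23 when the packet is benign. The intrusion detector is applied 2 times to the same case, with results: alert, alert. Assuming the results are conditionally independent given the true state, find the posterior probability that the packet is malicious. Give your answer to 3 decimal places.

Let H be the event that the packet is malicious; start with P(H) = 0.297. P('alert'|H) = 0.721, P('alert'|¬H) = 0.23.
Update on result 1 ('alert'): P(H) ← 0.721·0.2970 / (0.721·0.2970 + 0.23·0.7030) = 0.21414/0.37583 = 0.5698.
Update on result 2 ('alert'): P(H) ← 0.721·0.5698 / (0.721·0.5698 + 0.23·0.4302) = 0.41081/0.50976 = 0.8059.

Posterior P(H) ≈ 0.806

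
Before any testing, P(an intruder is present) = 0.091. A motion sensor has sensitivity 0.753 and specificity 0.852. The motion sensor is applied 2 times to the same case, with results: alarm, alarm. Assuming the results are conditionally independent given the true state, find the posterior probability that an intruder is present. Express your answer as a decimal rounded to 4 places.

Posterior P(H) ≈ 0.7216

Let H be the event that an intruder is present; start with P(H) = 0.091. P('alarm'|H) = 0.753, P('alarm'|¬H) = 0.148.
Update on result 1 ('alarm'): P(H) ← 0.753·0.0910 / (0.753·0.0910 + 0.148·0.9090) = 0.068523/0.20305 = 0.3375.
Update on result 2 ('alarm'): P(H) ← 0.753·0.3375 / (0.753·0.3375 + 0.148·0.6625) = 0.25411/0.35216 = 0.7216.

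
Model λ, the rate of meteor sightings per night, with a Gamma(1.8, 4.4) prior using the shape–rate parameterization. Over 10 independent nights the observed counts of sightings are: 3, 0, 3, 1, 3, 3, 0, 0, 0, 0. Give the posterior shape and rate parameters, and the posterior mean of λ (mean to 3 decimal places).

Total count ∑xᵢ = 13 over n = 10 nights.
Gamma is conjugate to the Poisson likelihood: posterior is Gamma(shape = 1.8+13 = 14.8, rate = 4.4+10 = 14.4).
Posterior mean = shape/rate = 14.8/14.4 = 1.028.

Posterior: Gamma(shape=14.8, rate=14.4); mean ≈ 1.028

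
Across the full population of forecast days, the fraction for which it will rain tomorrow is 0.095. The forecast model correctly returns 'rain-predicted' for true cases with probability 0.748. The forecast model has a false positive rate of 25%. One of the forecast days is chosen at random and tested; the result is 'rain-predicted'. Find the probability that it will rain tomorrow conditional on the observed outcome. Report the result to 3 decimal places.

P(H | E) ≈ 0.239

Write H for 'it will rain tomorrow'. Prior odds H:¬H = 0.095/0.905 = 0.10497. For the 'rain-predicted' outcome, the likelihood ratio is 0.748/0.25 = 2.9920.
Posterior odds = 0.10497 × 2.9920 = 0.31408, so P(H|E) = 0.31408/(1+0.31408) = 0.239.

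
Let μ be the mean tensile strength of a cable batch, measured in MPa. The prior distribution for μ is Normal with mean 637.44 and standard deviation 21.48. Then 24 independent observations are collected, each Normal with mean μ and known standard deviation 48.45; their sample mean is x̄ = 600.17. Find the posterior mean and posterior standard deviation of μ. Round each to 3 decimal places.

Posterior mean ≈ 606.689; posterior SD ≈ 8.983

With known σ, the Normal prior is conjugate. Weight on the data is w = (n/σ²)/(n/σ² + 1/τ₀²) = 0.0102241/(0.0102241+0.00216736) = 0.82509.
Posterior mean = w·x̄ + (1−w)·μ₀ = 0.82509·600.17 + 0.17491·637.44 = 606.689. Posterior variance = 1/(0.0102241+0.00216736) = 80.7009, so SD = 8.983.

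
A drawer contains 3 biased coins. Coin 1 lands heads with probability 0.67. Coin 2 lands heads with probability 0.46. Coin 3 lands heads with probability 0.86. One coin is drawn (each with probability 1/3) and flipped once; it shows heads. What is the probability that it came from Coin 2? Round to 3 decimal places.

Tabulate prior·likelihood by source: [1] prior 0.333333, lik 0.67, product 0.2233; [2] prior 0.333333, lik 0.46, product 0.1533; [3] prior 0.333333, lik 0.86, product 0.2867.
Normalizing constant = 0.66333; the posterior for Coin 2 is its product over the sum, 0.1533/0.66333 = 0.231.

Posterior probability ≈ 0.231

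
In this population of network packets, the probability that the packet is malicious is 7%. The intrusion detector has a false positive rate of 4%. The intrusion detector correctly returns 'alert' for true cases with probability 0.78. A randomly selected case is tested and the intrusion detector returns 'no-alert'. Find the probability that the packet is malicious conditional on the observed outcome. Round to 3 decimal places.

Write H for 'the packet is malicious'. Prior odds H:¬H = 0.07/0.93 = 0.075269. For the 'no-alert' outcome, the likelihood ratio is 0.22/0.96 = 0.22917.
Posterior odds = 0.075269 × 0.22917 = 0.017249, so P(H|E) = 0.017249/(1+0.017249) = 0.017.

P(H | E) ≈ 0.017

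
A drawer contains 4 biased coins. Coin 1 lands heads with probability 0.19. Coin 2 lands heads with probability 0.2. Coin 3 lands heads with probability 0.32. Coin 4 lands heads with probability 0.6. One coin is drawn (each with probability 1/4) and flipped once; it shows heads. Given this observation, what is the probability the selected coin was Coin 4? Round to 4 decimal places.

P(heads|C1) = 0.19; P(heads|C2) = 0.2; P(heads|C3) = 0.32; P(heads|C4) = 0.6.
Prior × likelihood for each source: 0.25·0.19=0.04750, 0.25·0.2=0.05000, 0.25·0.32=0.08000, 0.25·0.6=0.1500. Summing gives P(heads) = 0.32750.
P(Coin 4 | heads) = 0.1500 / 0.32750 = 0.4580.

Posterior probability ≈ 0.4580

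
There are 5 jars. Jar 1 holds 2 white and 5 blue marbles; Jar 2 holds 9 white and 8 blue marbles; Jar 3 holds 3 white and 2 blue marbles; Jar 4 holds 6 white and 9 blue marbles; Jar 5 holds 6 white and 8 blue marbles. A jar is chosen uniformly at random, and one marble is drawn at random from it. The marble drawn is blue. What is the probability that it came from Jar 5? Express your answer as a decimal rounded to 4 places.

Tabulate prior·likelihood by source: [1] prior 0.2, lik 0.7143, product 0.1429; [2] prior 0.2, lik 0.4706, product 0.09412; [3] prior 0.2, lik 0.4, product 0.08000; [4] prior 0.2, lik 0.6, product 0.1200; [5] prior 0.2, lik 0.5714, product 0.1143.
Normalizing constant = 0.55126; the posterior for Jar 5 is its product over the sum, 0.1143/0.55126 = 0.2073.

Posterior probability ≈ 0.2073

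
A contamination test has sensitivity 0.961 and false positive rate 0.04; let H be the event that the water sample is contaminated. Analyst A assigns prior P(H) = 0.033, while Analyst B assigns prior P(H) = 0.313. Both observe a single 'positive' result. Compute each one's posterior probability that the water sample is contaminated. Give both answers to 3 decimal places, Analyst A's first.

Analyst A: 0.451; Analyst B: 0.916

P('+'|H) = 0.961, P('+'|¬H) = 0.04.
Analyst A: numerator 0.961·0.033 = 0.031713; evidence = 0.031713+0.04·0.967 = 0.070393; posterior = 0.451.
Analyst B: numerator 0.961·0.313 = 0.30079; evidence = 0.30079+0.04·0.687 = 0.32827; posterior = 0.916.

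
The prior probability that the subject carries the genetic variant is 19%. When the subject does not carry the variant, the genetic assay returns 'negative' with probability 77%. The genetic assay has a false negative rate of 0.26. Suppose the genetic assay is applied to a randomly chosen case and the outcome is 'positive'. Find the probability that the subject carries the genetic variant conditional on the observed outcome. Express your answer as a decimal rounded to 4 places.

P(H | E) ≈ 0.4301

Let H be the event that the subject carries the genetic variant. P(H) = 0.19, so P(¬H) = 0.81. With E the 'positive' result, P(E|H) = 0.74 and P(E|¬H) = 0.23.
P(E) = 0.74·0.19 + 0.23·0.81 = 0.14060 + 0.18630 = 0.32690.
By Bayes' theorem, P(H|E) = 0.14060 / 0.32690 = 0.4301.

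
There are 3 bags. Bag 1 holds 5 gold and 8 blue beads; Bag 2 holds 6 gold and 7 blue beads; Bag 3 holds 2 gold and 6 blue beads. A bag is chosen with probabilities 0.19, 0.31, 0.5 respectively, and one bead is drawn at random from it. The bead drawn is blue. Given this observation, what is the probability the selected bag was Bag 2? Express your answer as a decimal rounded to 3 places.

Posterior probability ≈ 0.253

P(blue|Bag 1) = 0.6154; P(blue|Bag 2) = 0.5385; P(blue|Bag 3) = 0.75.
Prior × likelihood for each source: 0.19·0.6154=0.1169, 0.31·0.5385=0.1669, 0.5·0.75=0.3750. Summing gives P(blue) = 0.65885.
P(Bag 2 | blue) = 0.1669 / 0.65885 = 0.253.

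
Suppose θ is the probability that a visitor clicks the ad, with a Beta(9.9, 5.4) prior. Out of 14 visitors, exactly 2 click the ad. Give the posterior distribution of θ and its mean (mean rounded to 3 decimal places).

Posterior: Beta(11.9, 17.4); mean ≈ 0.406

The binomial likelihood is conjugate to the Beta prior: with 2 successes and 12 failures, the posterior is Beta(9.9+2, 5.4+12) = Beta(11.9, 17.4).
E[θ | data] = 11.9/(11.9+17.4) = 0.406.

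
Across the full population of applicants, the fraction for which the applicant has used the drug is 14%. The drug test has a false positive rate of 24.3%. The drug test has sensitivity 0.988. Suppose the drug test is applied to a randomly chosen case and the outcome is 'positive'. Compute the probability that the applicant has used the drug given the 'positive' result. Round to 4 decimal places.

Let H be the event that the applicant has used the drug. P(H) = 0.14, so P(¬H) = 0.86. With E the 'positive' result, P(E|H) = 0.988 and P(E|¬H) = 0.243.
P(E) = 0.988·0.14 + 0.243·0.86 = 0.13832 + 0.20898 = 0.34730.
By Bayes' theorem, P(H|E) = 0.13832 / 0.34730 = 0.3983.

P(H | E) ≈ 0.3983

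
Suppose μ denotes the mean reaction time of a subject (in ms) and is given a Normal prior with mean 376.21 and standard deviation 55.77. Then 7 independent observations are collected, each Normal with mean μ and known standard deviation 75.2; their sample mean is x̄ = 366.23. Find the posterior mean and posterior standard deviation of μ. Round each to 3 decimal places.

Posterior mean ≈ 368.288; posterior SD ≈ 25.324

Prior precision 1/τ₀² = 1/55.77² = 0.00032151; data precision n/σ² = 7/75.2² = 0.00123783.
Posterior precision = 0.00032151 + 0.00123783 = 0.00155935, giving posterior SD = 1/√0.00155935 = 25.324.
Posterior mean = (0.00032151·376.21 + 0.00123783·366.23) / 0.00155935 = 368.288.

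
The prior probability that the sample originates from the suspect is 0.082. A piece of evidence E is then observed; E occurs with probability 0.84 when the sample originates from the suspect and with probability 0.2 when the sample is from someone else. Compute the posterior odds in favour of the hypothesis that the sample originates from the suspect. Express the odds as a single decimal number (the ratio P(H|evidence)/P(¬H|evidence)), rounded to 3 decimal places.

Prior odds = 0.082/(1−0.082) = 0.089325.
Likelihood ratio for E = 0.84/0.2 = 4.2000.
Posterior odds = prior odds × LR = 0.37516.

Posterior odds ≈ 0.375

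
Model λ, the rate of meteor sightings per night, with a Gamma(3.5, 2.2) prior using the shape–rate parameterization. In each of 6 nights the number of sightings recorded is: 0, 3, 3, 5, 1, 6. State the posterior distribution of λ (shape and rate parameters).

The Poisson likelihood adds the total count to the shape and the number of exposure periods to the rate. Here ∑xᵢ = 18 and n = 6, so shape 3.5→21.5 and rate 2.2→8.2.

Posterior: Gamma(shape=21.5, rate=8.2)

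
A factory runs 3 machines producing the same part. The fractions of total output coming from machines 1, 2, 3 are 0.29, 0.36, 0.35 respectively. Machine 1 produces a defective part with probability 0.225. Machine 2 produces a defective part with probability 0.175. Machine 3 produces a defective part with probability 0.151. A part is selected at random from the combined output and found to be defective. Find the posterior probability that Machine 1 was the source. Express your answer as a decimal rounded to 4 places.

Posterior probability ≈ 0.3603

Tabulate prior·likelihood by source: [1] prior 0.29, lik 0.225, product 0.06525; [2] prior 0.36, lik 0.175, product 0.06300; [3] prior 0.35, lik 0.151, product 0.05285.
Normalizing constant = 0.18110; the posterior for Machine 1 is its product over the sum, 0.06525/0.18110 = 0.3603.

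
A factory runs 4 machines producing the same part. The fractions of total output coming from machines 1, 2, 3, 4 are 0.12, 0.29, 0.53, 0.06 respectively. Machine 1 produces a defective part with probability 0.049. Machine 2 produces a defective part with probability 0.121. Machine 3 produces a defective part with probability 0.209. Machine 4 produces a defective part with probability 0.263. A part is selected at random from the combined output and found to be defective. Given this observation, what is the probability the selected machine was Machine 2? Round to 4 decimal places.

Tabulate prior·likelihood by source: [1] prior 0.12, lik 0.049, product 0.005880; [2] prior 0.29, lik 0.121, product 0.03509; [3] prior 0.53, lik 0.209, product 0.1108; [4] prior 0.06, lik 0.263, product 0.01578.
Normalizing constant = 0.16752; the posterior for Machine 2 is its product over the sum, 0.03509/0.16752 = 0.2095.

Posterior probability ≈ 0.2095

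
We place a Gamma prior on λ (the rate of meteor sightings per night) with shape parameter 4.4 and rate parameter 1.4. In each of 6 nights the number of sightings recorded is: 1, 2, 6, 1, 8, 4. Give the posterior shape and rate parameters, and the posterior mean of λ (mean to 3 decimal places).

Posterior: Gamma(shape=26.4, rate=7.4); mean ≈ 3.568

Total count ∑xᵢ = 22 over n = 6 nights.
Gamma is conjugate to the Poisson likelihood: posterior is Gamma(shape = 4.4+22 = 26.4, rate = 1.4+6 = 7.4).
E[λ | data] = 26.4/7.4 = 3.568.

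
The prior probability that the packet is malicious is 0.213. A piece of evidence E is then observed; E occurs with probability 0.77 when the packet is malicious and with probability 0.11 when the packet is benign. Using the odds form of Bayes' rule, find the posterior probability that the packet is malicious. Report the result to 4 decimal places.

Prior odds = 0.213/(1−0.213) = 0.27065. In log-odds, ln(0.27065) = -1.3069.
Add log likelihood ratio: ln(7.0000) = 1.9459.
Posterior log-odds = 0.63897, so posterior odds = exp(0.63897) = 1.8945. Converting, P(H|E) = 1.8945/2.8945 = 0.6545.

Posterior probability ≈ 0.6545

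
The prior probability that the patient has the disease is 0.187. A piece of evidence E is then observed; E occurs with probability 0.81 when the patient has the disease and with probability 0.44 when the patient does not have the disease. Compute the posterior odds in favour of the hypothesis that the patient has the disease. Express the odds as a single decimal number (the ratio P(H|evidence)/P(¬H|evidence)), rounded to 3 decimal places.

Prior odds = 0.187/(1−0.187) = 0.23001.
Likelihood ratio for E = 0.81/0.44 = 1.8409.
Posterior odds = prior odds × LR = 0.42343.

Posterior odds ≈ 0.423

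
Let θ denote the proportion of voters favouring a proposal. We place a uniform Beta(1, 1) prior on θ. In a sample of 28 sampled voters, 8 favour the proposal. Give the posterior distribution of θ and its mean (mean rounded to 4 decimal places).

Observing 8 successes and 20 failures updates Beta(1, 1) by adding the success and failure counts to the two shape parameters: α = 1+8 = 9, β = 1+20 = 21.
Posterior mean = α/(α+β) = 9/30 = 0.3000.

Posterior: Beta(9, 21); mean ≈ 0.3000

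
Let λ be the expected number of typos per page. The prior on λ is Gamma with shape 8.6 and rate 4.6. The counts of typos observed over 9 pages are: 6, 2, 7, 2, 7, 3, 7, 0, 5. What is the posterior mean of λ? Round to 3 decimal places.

Posterior mean ≈ 3.500

Total count ∑xᵢ = 39 over n = 9 pages.
Gamma is conjugate to the Poisson likelihood: posterior is Gamma(shape = 8.6+39 = 47.6, rate = 4.6+9 = 13.6).
E[λ | data] = 47.6/13.6 = 3.500.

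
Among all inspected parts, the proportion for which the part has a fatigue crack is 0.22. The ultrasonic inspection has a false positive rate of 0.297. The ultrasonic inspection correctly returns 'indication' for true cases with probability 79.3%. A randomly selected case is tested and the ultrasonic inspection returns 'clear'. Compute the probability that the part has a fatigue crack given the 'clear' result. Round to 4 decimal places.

Write H for 'the part has a fatigue crack'. Prior odds H:¬H = 0.22/0.78 = 0.28205. For the 'clear' outcome, the likelihood ratio is 0.207/0.703 = 0.29445.
Posterior odds = 0.28205 × 0.29445 = 0.083051, so P(H|E) = 0.083051/(1+0.083051) = 0.0767.

P(H | E) ≈ 0.0767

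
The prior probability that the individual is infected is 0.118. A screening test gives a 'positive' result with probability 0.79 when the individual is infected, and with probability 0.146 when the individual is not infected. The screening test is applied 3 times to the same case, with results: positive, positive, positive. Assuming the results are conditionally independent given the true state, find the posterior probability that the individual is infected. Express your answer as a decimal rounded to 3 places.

Posterior P(H) ≈ 0.955

With H the event that the individual is infected, the joint likelihood of the observed sequence is P(data|H) = 0.79·0.79·0.79 = 0.49304 and P(data|¬H) = 0.146·0.146·0.146 = 0.0031121.
Bayes: P(H|data) = 0.118·0.49304 / (0.118·0.49304 + 0.882·0.0031121) = 0.058179/0.060924 = 0.9549.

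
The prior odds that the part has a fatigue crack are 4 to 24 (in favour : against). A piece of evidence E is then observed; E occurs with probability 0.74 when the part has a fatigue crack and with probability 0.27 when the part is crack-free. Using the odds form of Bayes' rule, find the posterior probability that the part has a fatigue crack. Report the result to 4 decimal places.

Prior odds = 4/24 = 0.16667. In log-odds, ln(0.16667) = -1.7918.
Add log likelihood ratio: ln(2.7407) = 1.0082.
Posterior log-odds = -0.78353, so posterior odds = exp(-0.78353) = 0.45679. Converting, P(H|E) = 0.45679/1.4568 = 0.3136.

Posterior probability ≈ 0.3136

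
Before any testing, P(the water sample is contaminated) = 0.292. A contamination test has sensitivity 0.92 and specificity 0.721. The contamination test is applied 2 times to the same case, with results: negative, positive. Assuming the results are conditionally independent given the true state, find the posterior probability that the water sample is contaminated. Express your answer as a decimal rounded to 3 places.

Let H be the event that the water sample is contaminated; start with P(H) = 0.292. P('positive'|H) = 0.92, P('positive'|¬H) = 0.279.
Update on result 1 ('negative'): P(H) ← 0.08·0.2920 / (0.08·0.2920 + 0.721·0.7080) = 0.023360/0.53383 = 0.0438.
Update on result 2 ('positive'): P(H) ← 0.92·0.0438 / (0.92·0.0438 + 0.279·0.9562) = 0.040259/0.30705 = 0.1311.

Posterior P(H) ≈ 0.131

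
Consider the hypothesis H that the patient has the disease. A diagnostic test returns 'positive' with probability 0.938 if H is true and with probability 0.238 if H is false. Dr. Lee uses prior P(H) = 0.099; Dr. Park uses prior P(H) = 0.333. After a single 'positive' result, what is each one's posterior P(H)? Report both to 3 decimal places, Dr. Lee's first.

Dr. Lee: 0.302; Dr. Park: 0.663

P('+'|H) = 0.938, P('+'|¬H) = 0.238.
Dr. Lee: numerator 0.938·0.099 = 0.092862; evidence = 0.092862+0.238·0.901 = 0.30730; posterior = 0.302.
Dr. Park: numerator 0.938·0.333 = 0.31235; evidence = 0.31235+0.238·0.667 = 0.47110; posterior = 0.663.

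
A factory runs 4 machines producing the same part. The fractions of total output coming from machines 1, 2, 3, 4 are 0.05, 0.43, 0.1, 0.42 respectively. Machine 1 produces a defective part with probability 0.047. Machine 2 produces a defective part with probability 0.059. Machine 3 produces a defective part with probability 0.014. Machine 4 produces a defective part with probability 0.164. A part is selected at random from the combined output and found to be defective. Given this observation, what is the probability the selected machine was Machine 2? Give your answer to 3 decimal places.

Posterior probability ≈ 0.259

Tabulate prior·likelihood by source: [1] prior 0.05, lik 0.047, product 0.002350; [2] prior 0.43, lik 0.059, product 0.02537; [3] prior 0.1, lik 0.014, product 0.001400; [4] prior 0.42, lik 0.164, product 0.06888.
Normalizing constant = 0.098000; the posterior for Machine 2 is its product over the sum, 0.02537/0.098000 = 0.259.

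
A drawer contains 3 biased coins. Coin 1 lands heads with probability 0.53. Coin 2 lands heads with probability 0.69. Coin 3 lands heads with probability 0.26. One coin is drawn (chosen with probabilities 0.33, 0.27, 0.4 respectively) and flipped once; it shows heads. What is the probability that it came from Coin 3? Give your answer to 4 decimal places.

Posterior probability ≈ 0.2236

P(heads|C1) = 0.53; P(heads|C2) = 0.69; P(heads|C3) = 0.26.
Prior × likelihood for each source: 0.33·0.53=0.1749, 0.27·0.69=0.1863, 0.4·0.26=0.1040. Summing gives P(heads) = 0.46520.
P(Coin 3 | heads) = 0.1040 / 0.46520 = 0.2236.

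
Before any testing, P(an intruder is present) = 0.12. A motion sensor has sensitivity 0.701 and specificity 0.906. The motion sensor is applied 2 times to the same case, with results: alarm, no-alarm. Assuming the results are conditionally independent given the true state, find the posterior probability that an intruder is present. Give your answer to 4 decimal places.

Posterior P(H) ≈ 0.2513

Let H be the event that an intruder is present; start with P(H) = 0.12. P('alarm'|H) = 0.701, P('alarm'|¬H) = 0.094.
Update on result 1 ('alarm'): P(H) ← 0.701·0.1200 / (0.701·0.1200 + 0.094·0.8800) = 0.084120/0.16684 = 0.5042.
Update on result 2 ('no-alarm'): P(H) ← 0.299·0.5042 / (0.299·0.5042 + 0.906·0.4958) = 0.15075/0.59995 = 0.2513.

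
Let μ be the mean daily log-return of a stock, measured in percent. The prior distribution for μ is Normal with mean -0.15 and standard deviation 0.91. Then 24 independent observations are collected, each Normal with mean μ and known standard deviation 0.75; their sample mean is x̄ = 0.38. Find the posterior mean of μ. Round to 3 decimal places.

With known σ, the Normal prior is conjugate. Weight on the data is w = (n/σ²)/(n/σ² + 1/τ₀²) = 42.6667/(42.6667+1.20758) = 0.97248.
Posterior mean = w·x̄ + (1−w)·μ₀ = 0.97248·0.38 + 0.027524·-0.15 = 0.365.

Posterior mean ≈ 0.365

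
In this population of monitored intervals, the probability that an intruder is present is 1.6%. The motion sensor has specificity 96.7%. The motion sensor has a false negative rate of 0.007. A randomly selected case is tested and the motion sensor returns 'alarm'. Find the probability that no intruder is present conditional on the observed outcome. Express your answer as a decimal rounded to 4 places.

P(¬H | E) ≈ 0.6715

Write H for 'an intruder is present'. Prior odds H:¬H = 0.016/0.984 = 0.016260. For the 'alarm' outcome, the likelihood ratio is 0.993/0.033 = 30.091.
Posterior odds = 0.016260 × 30.091 = 0.48928, so P(H|E) = 0.48928/(1+0.48928) = 0.3285. Then P(¬H|E) = 1 − 0.3285 = 0.6715.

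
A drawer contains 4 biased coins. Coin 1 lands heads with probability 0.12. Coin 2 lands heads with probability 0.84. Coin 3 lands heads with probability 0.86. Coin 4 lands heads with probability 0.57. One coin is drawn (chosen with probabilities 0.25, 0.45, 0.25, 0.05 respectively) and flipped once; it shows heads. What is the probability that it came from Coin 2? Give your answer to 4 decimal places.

Tabulate prior·likelihood by source: [1] prior 0.25, lik 0.12, product 0.03000; [2] prior 0.45, lik 0.84, product 0.3780; [3] prior 0.25, lik 0.86, product 0.2150; [4] prior 0.05, lik 0.57, product 0.02850.
Normalizing constant = 0.65150; the posterior for Coin 2 is its product over the sum, 0.3780/0.65150 = 0.5802.

Posterior probability ≈ 0.5802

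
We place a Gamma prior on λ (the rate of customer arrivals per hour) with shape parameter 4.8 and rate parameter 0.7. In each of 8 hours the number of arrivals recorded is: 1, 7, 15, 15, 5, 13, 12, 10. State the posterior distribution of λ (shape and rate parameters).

Posterior: Gamma(shape=82.8, rate=8.7)

The Poisson likelihood adds the total count to the shape and the number of exposure periods to the rate. Here ∑xᵢ = 78 and n = 8, so shape 4.8→82.8 and rate 0.7→8.7.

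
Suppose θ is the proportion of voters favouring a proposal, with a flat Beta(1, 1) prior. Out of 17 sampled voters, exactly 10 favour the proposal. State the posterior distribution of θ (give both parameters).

The binomial likelihood is conjugate to the Beta prior: with 10 successes and 7 failures, the posterior is Beta(1+10, 1+7) = Beta(11, 8).

Posterior: Beta(11, 8)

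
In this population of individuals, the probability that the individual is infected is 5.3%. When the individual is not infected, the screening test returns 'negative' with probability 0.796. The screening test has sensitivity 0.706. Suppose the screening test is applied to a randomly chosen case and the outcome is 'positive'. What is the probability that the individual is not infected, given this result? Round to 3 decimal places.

P(¬H | E) ≈ 0.838

Let H be the event that the individual is infected. P(H) = 0.053, so P(¬H) = 0.947. With E the 'positive' result, P(E|H) = 0.706 and P(E|¬H) = 0.204.
P(E) = 0.706·0.053 + 0.204·0.947 = 0.037418 + 0.19319 = 0.23061.
By Bayes' theorem, P(H|E) = 0.037418 / 0.23061 = 0.162. Hence P(¬H|E) = 1 − 0.162 = 0.838.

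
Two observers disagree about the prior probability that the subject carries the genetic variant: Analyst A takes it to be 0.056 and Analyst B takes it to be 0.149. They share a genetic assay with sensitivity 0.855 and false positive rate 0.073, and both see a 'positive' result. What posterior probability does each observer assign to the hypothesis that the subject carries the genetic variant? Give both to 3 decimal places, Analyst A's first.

Analyst A: 0.410; Analyst B: 0.672

The likelihood ratio for a 'positive' result is 0.855/0.073 = 11.712.
Analyst A: prior odds 0.056/0.944 = 0.059322; posterior odds 0.69480; posterior probability 0.410.
Analyst B: prior odds 0.149/0.851 = 0.17509; posterior odds 2.0507; posterior probability 0.672.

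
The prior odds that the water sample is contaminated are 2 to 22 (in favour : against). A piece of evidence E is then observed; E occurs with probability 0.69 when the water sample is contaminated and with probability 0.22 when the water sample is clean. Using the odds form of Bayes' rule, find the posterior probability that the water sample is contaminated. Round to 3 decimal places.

Prior odds = 2/22 = 0.090909.
Likelihood ratio for E = 0.69/0.22 = 3.1364.
Posterior odds = prior odds × LR = 0.28512.
Posterior probability = odds/(1+odds) = 0.28512/1.2851 = 0.222.

Posterior probability ≈ 0.222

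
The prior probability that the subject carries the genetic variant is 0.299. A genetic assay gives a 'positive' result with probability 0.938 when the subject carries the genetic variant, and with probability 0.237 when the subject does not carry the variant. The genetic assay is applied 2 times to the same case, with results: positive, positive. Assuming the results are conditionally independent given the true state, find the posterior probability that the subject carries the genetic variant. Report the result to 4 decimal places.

Let H be the event that the subject carries the genetic variant; start with P(H) = 0.299. P('positive'|H) = 0.938, P('positive'|¬H) = 0.237.
Update on result 1 ('positive'): P(H) ← 0.938·0.2990 / (0.938·0.2990 + 0.237·0.7010) = 0.28046/0.44660 = 0.6280.
Update on result 2 ('positive'): P(H) ← 0.938·0.6280 / (0.938·0.6280 + 0.237·0.3720) = 0.58906/0.67722 = 0.8698.

Posterior P(H) ≈ 0.8698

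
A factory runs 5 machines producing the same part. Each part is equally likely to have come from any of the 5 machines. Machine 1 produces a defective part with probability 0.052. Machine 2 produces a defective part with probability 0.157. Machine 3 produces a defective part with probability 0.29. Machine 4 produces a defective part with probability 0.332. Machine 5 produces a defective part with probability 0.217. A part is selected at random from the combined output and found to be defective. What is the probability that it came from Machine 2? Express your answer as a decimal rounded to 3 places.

Tabulate prior·likelihood by source: [1] prior 0.2, lik 0.052, product 0.01040; [2] prior 0.2, lik 0.157, product 0.03140; [3] prior 0.2, lik 0.29, product 0.05800; [4] prior 0.2, lik 0.332, product 0.06640; [5] prior 0.2, lik 0.217, product 0.04340.
Normalizing constant = 0.20960; the posterior for Machine 2 is its product over the sum, 0.03140/0.20960 = 0.150.

Posterior probability ≈ 0.150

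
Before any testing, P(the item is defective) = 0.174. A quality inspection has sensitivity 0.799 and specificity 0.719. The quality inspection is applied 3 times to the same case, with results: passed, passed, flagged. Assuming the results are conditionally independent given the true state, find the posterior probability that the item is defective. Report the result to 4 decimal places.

With H the event that the item is defective, the joint likelihood of the observed sequence is P(data|H) = 0.201·0.201·0.799 = 0.032280 and P(data|¬H) = 0.719·0.719·0.281 = 0.14527.
Bayes: P(H|data) = 0.174·0.032280 / (0.174·0.032280 + 0.826·0.14527) = 0.0056168/0.12561 = 0.0447.

Posterior P(H) ≈ 0.0447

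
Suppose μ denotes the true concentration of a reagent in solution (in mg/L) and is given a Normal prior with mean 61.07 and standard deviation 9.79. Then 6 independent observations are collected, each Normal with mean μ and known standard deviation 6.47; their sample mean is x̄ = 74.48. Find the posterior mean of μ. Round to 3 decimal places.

Prior precision 1/τ₀² = 1/9.79² = 0.0104336; data precision n/σ² = 6/6.47² = 0.143332.
Posterior precision = 0.0104336 + 0.143332 = 0.153765.
Posterior mean = (0.0104336·61.07 + 0.143332·74.48) / 0.153765 = 73.570.

Posterior mean ≈ 73.570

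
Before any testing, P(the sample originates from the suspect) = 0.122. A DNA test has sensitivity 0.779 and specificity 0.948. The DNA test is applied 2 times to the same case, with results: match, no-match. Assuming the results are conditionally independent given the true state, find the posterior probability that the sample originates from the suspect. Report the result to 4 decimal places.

Posterior P(H) ≈ 0.3267

With H the event that the sample originates from the suspect, the joint likelihood of the observed sequence is P(data|H) = 0.779·0.221 = 0.17216 and P(data|¬H) = 0.052·0.948 = 0.049296.
Bayes: P(H|data) = 0.122·0.17216 / (0.122·0.17216 + 0.878·0.049296) = 0.021003/0.064285 = 0.3267.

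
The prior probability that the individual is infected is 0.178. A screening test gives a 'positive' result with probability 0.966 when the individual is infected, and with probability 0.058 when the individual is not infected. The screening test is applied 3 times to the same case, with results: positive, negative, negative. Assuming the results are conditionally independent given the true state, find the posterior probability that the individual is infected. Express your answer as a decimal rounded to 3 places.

With H the event that the individual is infected, the joint likelihood of the observed sequence is P(data|H) = 0.966·0.034·0.034 = 0.0011167 and P(data|¬H) = 0.058·0.942·0.942 = 0.051467.
Bayes: P(H|data) = 0.178·0.0011167 / (0.178·0.0011167 + 0.822·0.051467) = 0.00019877/0.042505 = 0.0047.

Posterior P(H) ≈ 0.005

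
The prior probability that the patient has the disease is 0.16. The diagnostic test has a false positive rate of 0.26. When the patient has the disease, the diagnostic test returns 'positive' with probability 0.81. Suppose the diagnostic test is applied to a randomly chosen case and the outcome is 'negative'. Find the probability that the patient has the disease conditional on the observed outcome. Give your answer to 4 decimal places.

Let H be the event that the patient has the disease. P(H) = 0.16, so P(¬H) = 0.84. With E the 'negative' result, P(E|H) = 0.19 and P(E|¬H) = 0.74.
P(E) = 0.19·0.16 + 0.74·0.84 = 0.030400 + 0.62160 = 0.65200.
By Bayes' theorem, P(H|E) = 0.030400 / 0.65200 = 0.0466.

P(H | E) ≈ 0.0466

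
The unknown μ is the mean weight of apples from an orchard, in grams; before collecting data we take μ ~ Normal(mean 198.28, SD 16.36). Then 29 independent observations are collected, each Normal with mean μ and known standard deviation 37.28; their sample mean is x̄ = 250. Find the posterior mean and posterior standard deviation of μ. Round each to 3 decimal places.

Posterior mean ≈ 242.146; posterior SD ≈ 6.375

Prior precision 1/τ₀² = 1/16.36² = 0.00373623; data precision n/σ² = 29/37.28² = 0.0208663.
Posterior precision = 0.00373623 + 0.0208663 = 0.0246026, giving posterior SD = 1/√0.0246026 = 6.375.
Posterior mean = (0.00373623·198.28 + 0.0208663·250) / 0.0246026 = 242.146.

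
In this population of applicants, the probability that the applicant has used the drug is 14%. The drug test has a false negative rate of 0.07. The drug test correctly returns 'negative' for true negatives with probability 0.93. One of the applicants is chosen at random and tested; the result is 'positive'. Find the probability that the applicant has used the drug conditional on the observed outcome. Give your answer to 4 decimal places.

Write H for 'the applicant has used the drug'. Prior odds H:¬H = 0.14/0.86 = 0.16279. For the 'positive' outcome, the likelihood ratio is 0.93/0.07 = 13.286.
Posterior odds = 0.16279 × 13.286 = 2.1628, so P(H|E) = 2.1628/(1+2.1628) = 0.6838.

P(H | E) ≈ 0.6838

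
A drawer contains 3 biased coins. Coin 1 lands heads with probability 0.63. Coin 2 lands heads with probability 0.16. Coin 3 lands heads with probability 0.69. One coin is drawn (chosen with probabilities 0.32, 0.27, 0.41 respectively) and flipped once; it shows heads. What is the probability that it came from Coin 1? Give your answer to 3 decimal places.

Tabulate prior·likelihood by source: [1] prior 0.32, lik 0.63, product 0.2016; [2] prior 0.27, lik 0.16, product 0.04320; [3] prior 0.41, lik 0.69, product 0.2829.
Normalizing constant = 0.52770; the posterior for Coin 1 is its product over the sum, 0.2016/0.52770 = 0.382.

Posterior probability ≈ 0.382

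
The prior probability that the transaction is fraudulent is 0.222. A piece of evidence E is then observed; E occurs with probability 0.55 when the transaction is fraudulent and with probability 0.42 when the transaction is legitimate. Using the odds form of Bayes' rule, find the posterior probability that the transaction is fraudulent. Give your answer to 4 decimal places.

Prior odds = 0.222/(1−0.222) = 0.28535.
Likelihood ratio for E = 0.55/0.42 = 1.3095.
Posterior odds = prior odds × LR = 0.37367.
Posterior probability = odds/(1+odds) = 0.37367/1.3737 = 0.2720.

Posterior probability ≈ 0.2720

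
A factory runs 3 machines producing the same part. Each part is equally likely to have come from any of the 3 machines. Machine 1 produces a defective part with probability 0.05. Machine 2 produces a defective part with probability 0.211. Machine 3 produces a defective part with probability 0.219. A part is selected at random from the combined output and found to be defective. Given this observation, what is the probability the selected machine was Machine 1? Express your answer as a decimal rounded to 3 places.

Posterior probability ≈ 0.104

P(defective|M1) = 0.05; P(defective|M2) = 0.211; P(defective|M3) = 0.219.
Prior × likelihood for each source: 0.333333·0.05=0.01667, 0.333333·0.211=0.07033, 0.333333·0.219=0.07300. Summing gives P(defective) = 0.16000.
P(Machine 1 | defective) = 0.01667 / 0.16000 = 0.104.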